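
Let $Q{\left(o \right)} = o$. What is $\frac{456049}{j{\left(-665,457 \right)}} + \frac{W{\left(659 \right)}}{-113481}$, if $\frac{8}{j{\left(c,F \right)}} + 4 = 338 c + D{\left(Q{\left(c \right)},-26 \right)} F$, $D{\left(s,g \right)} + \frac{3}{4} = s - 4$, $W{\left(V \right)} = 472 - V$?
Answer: $- \frac{109892048821712047}{3631392} \approx -3.0262 \cdot 10^{10}$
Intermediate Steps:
$D{\left(s,g \right)} = - \frac{19}{4} + s$ ($D{\left(s,g \right)} = - \frac{3}{4} + \left(s - 4\right) = - \frac{3}{4} + \left(-4 + s\right) = - \frac{19}{4} + s$)
$j{\left(c,F \right)} = \frac{8}{-4 + 338 c + F \left(- \frac{19}{4} + c\right)}$ ($j{\left(c,F \right)} = \frac{8}{-4 + \left(338 c + \left(- \frac{19}{4} + c\right) F\right)} = \frac{8}{-4 + \left(338 c + F \left(- \frac{19}{4} + c\right)\right)} = \frac{8}{-4 + 338 c + F \left(- \frac{19}{4} + c\right)}$)
$\frac{456049}{j{\left(-665,457 \right)}} + \frac{W{\left(659 \right)}}{-113481} = \frac{456049}{32 \frac{1}{-16 + 1352 \left(-665\right) + 457 \left(-19 + 4 \left(-665\right)\right)}} + \frac{472 - 659}{-113481} = \frac{456049}{32 \frac{1}{-16 - 899080 + 457 \left(-19 - 2660\right)}} + \left(472 - 659\right) \left(- \frac{1}{113481}\right) = \frac{456049}{32 \frac{1}{-16 - 899080 + 457 \left(-2679\right)}} - - \frac{187}{113481} = \frac{456049}{32 \frac{1}{-16 - 899080 - 1224303}} + \frac{187}{113481} = \frac{456049}{32 \frac{1}{-2123399}} + \frac{187}{113481} = \frac{456049}{32 \left(- \frac{1}{2123399}\right)} + \frac{187}{113481} = \frac{456049}{- \frac{32}{2123399}} + \frac{187}{113481} = 456049 \left(- \frac{2123399}{32}\right) + \frac{187}{113481} = - \frac{968373990551}{32} + \frac{187}{113481} = - \frac{109892048821712047}{3631392}$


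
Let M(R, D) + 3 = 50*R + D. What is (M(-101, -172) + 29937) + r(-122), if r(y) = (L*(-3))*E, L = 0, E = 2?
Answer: 24712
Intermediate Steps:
r(y) = 0 (r(y) = (0*(-3))*2 = 0*2 = 0)
M(R, D) = -3 + D + 50*R (M(R, D) = -3 + (50*R + D) = -3 + (D + 50*R) = -3 + D + 50*R)
(M(-101, -172) + 29937) + r(-122) = ((-3 - 172 + 50*(-101)) + 29937) + 0 = ((-3 - 172 - 5050) + 29937) + 0 = (-5225 + 29937) + 0 = 24712 + 0 = 24712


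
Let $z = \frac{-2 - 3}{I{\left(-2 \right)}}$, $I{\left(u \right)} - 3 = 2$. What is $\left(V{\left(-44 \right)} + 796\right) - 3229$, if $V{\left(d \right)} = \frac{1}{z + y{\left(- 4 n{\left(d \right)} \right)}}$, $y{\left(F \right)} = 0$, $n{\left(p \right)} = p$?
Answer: $-2434$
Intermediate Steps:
$I{\left(u \right)} = 5$ ($I{\left(u \right)} = 3 + 2 = 5$)
$z = -1$ ($z = \frac{-2 - 3}{5} = \left(-2 - 3\right) \frac{1}{5} = \left(-5\right) \frac{1}{5} = -1$)
$V{\left(d \right)} = -1$ ($V{\left(d \right)} = \frac{1}{-1 + 0} = \frac{1}{-1} = -1$)
$\left(V{\left(-44 \right)} + 796\right) - 3229 = \left(-1 + 796\right) - 3229 = 795 - 3229 = -2434$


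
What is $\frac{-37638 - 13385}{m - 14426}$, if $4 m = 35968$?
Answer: $\frac{51023}{5434} \approx 9.3896$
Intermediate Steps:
$m = 8992$ ($m = \frac{1}{4} \cdot 35968 = 8992$)
$\frac{-37638 - 13385}{m - 14426} = \frac{-37638 - 13385}{8992 - 14426} = - \frac{51023}{-5434} = \left(-51023\right) \left(- \frac{1}{5434}\right) = \frac{51023}{5434}$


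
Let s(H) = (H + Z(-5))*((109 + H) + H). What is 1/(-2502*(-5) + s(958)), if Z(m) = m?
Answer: 1/1942335 ≈ 5.1484e-7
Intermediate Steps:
s(H) = (-5 + H)*(109 + 2*H) (s(H) = (H - 5)*((109 + H) + H) = (-5 + H)*(109 + 2*H))
1/(-2502*(-5) + s(958)) = 1/(-2502*(-5) + (-545 + 2*958² + 99*958)) = 1/(12510 + (-545 + 2*917764 + 94842)) = 1/(12510 + (-545 + 1835528 + 94842)) = 1/(12510 + 1929825) = 1/1942335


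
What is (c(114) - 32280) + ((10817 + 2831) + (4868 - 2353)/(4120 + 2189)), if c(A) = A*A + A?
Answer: -34835783/6309 ≈ -5521.6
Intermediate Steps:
c(A) = A + A² (c(A) = A² + A = A + A²)
(c(114) - 32280) + ((10817 + 2831) + (4868 - 2353)/(4120 + 2189)) = (114*(1 + 114) - 32280) + ((10817 + 2831) + (4868 - 2353)/(4120 + 2189)) = (114*115 - 32280) + (13648 + 2515/6309) = (13110 - 32280) + (13648 + 2515*(1/6309)) = -19170 + (13648 + 2515/6309) = -19170 + 86107747/6309 = -34835783/6309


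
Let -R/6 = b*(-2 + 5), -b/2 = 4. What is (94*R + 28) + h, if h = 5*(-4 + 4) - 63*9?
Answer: 12997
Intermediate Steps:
b = -8 (b = -2*4 = -8)
R = 144 (R = -(-48)*(-2 + 5) = -(-48)*3 = -6*(-24) = 144)
h = -567 (h = 5*0 - 567 = 0 - 567 = -567)
(94*R + 28) + h = (94*144 + 28) - 567 = (13536 + 28) - 567 = 13564 - 567 = 12997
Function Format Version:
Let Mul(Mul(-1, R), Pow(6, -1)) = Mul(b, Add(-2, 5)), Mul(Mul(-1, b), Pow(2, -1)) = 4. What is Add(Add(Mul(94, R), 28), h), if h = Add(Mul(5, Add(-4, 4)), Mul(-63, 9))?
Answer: 12997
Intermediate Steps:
b = -8 (b = Mul(-2, 4) = -8)
R = 144 (R = Mul(-6, Mul(-8, Add(-2, 5))) = Mul(-6, Mul(-8, 3)) = Mul(-6, -24) = 144)
h = -567 (h = Add(Mul(5, 0), -567) = Add(0, -567) = -567)
Add(Add(Mul(94, R), 28), h) = Add(Add(Mul(94, 144), 28), -567) = Add(Add(13536, 28), -567) = Add(13564, -567) = 12997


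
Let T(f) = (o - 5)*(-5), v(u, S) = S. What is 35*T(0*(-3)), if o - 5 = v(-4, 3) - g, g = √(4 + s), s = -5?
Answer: -525 + 175*I ≈ -525.0 + 175.0*I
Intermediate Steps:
g = I (g = √(4 - 5) = √(-1) = I ≈ 1.0*I)
o = 8 - I (o = 5 + (3 - I) = 8 - I ≈ 8.0 - 1.0*I)
T(f) = -15 + 5*I (T(f) = ((8 - I) - 5)*(-5) = (3 - I)*(-5) = -15 + 5*I)
35*T(0*(-3)) = 35*(-15 + 5*I) = -525 + 175*I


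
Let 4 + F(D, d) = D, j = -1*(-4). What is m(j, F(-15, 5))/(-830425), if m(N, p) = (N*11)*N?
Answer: -176/830425 ≈ -0.00021194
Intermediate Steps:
j = 4
F(D, d) = -4 + D
m(N, p) = 11*N**2 (m(N, p) = (11*N)*N = 11*N**2)
m(j, F(-15, 5))/(-830425) = (11*4**2)/(-830425) = (11*16)*(-1/830425) = 176*(-1/830425) = -176/830425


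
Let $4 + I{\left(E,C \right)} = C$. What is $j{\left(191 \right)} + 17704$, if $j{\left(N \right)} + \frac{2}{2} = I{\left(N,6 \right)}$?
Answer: $17705$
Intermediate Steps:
$I{\left(E,C \right)} = -4 + C$
$j{\left(N \right)} = 1$ ($j{\left(N \right)} = -1 + \left(-4 + 6\right) = -1 + 2 = 1$)
$j{\left(191 \right)} + 17704 = 1 + 17704 = 17705$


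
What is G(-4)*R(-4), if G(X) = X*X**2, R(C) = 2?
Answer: -128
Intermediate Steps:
G(X) = X**3
G(-4)*R(-4) = (-4)**3*2 = -64*2 = -128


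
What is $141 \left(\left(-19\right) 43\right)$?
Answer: $-115197$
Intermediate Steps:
$141 \left(\left(-19\right) 43\right) = 141 \left(-817\right) = -115197$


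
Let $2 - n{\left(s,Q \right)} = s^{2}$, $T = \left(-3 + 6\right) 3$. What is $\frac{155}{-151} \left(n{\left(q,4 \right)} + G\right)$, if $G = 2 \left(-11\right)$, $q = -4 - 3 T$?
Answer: $\frac{152055}{151} \approx 1007.0$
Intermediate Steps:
$T = 9$ ($T = 3 \cdot 3 = 9$)
$q = -31$ ($q = -4 - 27 = -31$)
$n{\left(s,Q \right)} = 2 - s^{2}$
$G = -22$
$\frac{155}{-151} \left(n{\left(q,4 \right)} + G\right) = \frac{155}{-151} \left(\left(2 - \left(-31\right)^{2}\right) - 22\right) = 155 \left(- \frac{1}{151}\right) \left(\left(2 - 961\right) - 22\right) = - \frac{155 \left(\left(2 - 961\right) - 22\right)}{151} = - \frac{155 \left(-959 - 22\right)}{151} = \left(- \frac{155}{151}\right) \left(-981\right) = \frac{152055}{151}$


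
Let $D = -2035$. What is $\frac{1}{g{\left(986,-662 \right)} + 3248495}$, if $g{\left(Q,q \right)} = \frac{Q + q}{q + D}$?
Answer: $\frac{899}{2920396897} \approx 3.0783 \cdot 10^{-7}$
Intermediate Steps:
$g{\left(Q,q \right)} = \frac{Q + q}{-2035 + q}$ ($g{\left(Q,q \right)} = \frac{Q + q}{q - 2035} = \frac{Q + q}{-2035 + q}$)
$\frac{1}{g{\left(986,-662 \right)} + 3248495} = \frac{1}{\frac{986 - 662}{-2035 - 662} + 3248495} = \frac{1}{\frac{1}{-2697} \cdot 324 + 3248495} = \frac{1}{\left(- \frac{1}{2697}\right) 324 + 3248495} = \frac{1}{- \frac{108}{899} + 3248495} = \frac{1}{\frac{2920396897}{899}} = \frac{899}{2920396897}$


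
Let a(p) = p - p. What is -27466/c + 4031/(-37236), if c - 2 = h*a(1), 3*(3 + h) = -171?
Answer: -17633311/1284 ≈ -13733.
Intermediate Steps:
a(p) = 0
h = -60 (h = -3 + (⅓)*(-171) = -3 - 57 = -60)
c = 2 (c = 2 - 60*0 = 2 + 0 = 2)
-27466/c + 4031/(-37236) = -27466/2 + 4031/(-37236) = -27466*½ + 4031*(-1/37236) = -13733 - 139/1284 = -17633311/1284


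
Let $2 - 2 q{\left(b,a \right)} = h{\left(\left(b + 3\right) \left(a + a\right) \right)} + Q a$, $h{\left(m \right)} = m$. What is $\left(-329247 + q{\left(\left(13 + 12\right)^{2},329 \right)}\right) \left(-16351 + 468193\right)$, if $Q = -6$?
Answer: $-241677182382$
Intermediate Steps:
$q{\left(b,a \right)} = 1 + 3 a - a \left(3 + b\right)$ ($q{\left(b,a \right)} = 1 - \frac{\left(b + 3\right) \left(a + a\right) - 6 a}{2} = 1 - \frac{\left(3 + b\right) 2 a - 6 a}{2} = 1 - \frac{2 a \left(3 + b\right) - 6 a}{2} = 1 - \frac{- 6 a + 2 a \left(3 + b\right)}{2} = 1 - \left(- 3 a + a \left(3 + b\right)\right) = 1 + 3 a - a \left(3 + b\right)$)
$\left(-329247 + q{\left(\left(13 + 12\right)^{2},329 \right)}\right) \left(-16351 + 468193\right) = \left(-329247 + \left(1 - 329 \left(13 + 12\right)^{2}\right)\right) \left(-16351 + 468193\right) = \left(-329247 + \left(1 - 329 \cdot 25^{2}\right)\right) 451842 = \left(-329247 + \left(1 - 329 \cdot 625\right)\right) 451842 = \left(-329247 + \left(1 - 205625\right)\right) 451842 = \left(-329247 - 205624\right) 451842 = \left(-534871\right) 451842 = -241677182382$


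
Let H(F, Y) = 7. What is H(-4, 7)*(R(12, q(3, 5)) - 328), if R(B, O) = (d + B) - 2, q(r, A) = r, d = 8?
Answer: -2170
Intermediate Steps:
R(B, O) = 6 + B (R(B, O) = (8 + B) - 2 = 6 + B)
H(-4, 7)*(R(12, q(3, 5)) - 328) = 7*((6 + 12) - 328) = 7*(18 - 328) = 7*(-310) = -2170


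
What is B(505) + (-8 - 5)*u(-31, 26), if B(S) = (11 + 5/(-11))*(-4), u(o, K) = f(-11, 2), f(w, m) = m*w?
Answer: 2682/11 ≈ 243.82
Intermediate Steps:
u(o, K) = -22 (u(o, K) = 2*(-11) = -22)
B(S) = -464/11 (B(S) = (11 + 5*(-1/11))*(-4) = (11 - 5/11)*(-4) = (116/11)*(-4) = -464/11)
B(505) + (-8 - 5)*u(-31, 26) = -464/11 + (-8 - 5)*(-22) = -464/11 - 13*(-22) = -464/11 + 286 = 2682/11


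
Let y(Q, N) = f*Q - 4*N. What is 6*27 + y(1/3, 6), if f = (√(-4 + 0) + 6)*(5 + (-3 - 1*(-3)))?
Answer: 148 + 10*I/3 ≈ 148.0 + 3.3333*I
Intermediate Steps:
f = 30 + 10*I (f = (√(-4) + 6)*(5 + (-3 + 3)) = (2*I + 6)*(5 + 0) = (6 + 2*I)*5 = 30 + 10*I ≈ 30.0 + 10.0*I)
y(Q, N) = -4*N + Q*(30 + 10*I) (y(Q, N) = (30 + 10*I)*Q - 4*N = Q*(30 + 10*I) - 4*N = -4*N + Q*(30 + 10*I))
6*27 + y(1/3, 6) = 6*27 + (-4*6 + 10*(3 + I)/3) = 162 + (-24 + 10*(⅓)*(3 + I)) = 162 + (-24 + (10 + 10*I/3)) = 162 + (-14 + 10*I/3) = 148 + 10*I/3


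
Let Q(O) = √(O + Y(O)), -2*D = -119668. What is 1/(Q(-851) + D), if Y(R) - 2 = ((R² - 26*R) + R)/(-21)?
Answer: 418838/25061007327 - I*√1781045/25061007327 ≈ 1.6713e-5 - 5.3252e-8*I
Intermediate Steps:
D = 59834 (D = -½*(-119668) = 59834)
Y(R) = 2 - R²/21 + 25*R/21 (Y(R) = 2 + ((R² - 26*R) + R)/(-21) = 2 + (R² - 25*R)*(-1/21) = 2 + (-R²/21 + 25*R/21) = 2 - R²/21 + 25*R/21)
Q(O) = √(2 - O²/21 + 46*O/21) (Q(O) = √(O + (2 - O²/21 + 25*O/21)) = √(2 - O²/21 + 46*O/21))
1/(Q(-851) + D) = 1/(√(882 - 21*(-851)² + 966*(-851))/21 + 59834) = 1/(√(882 - 21*724201 - 822066)/21 + 59834) = 1/(√(882 - 15208221 - 822066)/21 + 59834) = 1/(√(-16029405)/21 + 59834) = 1/((3*I*√1781045)/21 + 59834) = 1/(I*√1781045/7 + 59834) = 1/(59834 + I*√1781045/7)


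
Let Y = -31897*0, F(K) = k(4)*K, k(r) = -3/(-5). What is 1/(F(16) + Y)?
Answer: 5/48 ≈ 0.10417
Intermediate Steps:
k(r) = 3/5 (k(r) = -3*(-1/5) = 3/5)
F(K) = 3*K/5
Y = 0
1/(F(16) + Y) = 1/((3/5)*16 + 0) = 1/(48/5 + 0) = 1/(48/5) = 5/48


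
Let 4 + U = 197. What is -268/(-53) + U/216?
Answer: 68117/11448 ≈ 5.9501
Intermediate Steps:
U = 193 (U = -4 + 197 = 193)
-268/(-53) + U/216 = -268/(-53) + 193/216 = -268*(-1/53) + 193*(1/216) = 268/53 + 193/216 = 68117/11448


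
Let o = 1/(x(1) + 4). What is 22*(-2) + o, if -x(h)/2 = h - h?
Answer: -175/4 ≈ -43.750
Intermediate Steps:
x(h) = 0 (x(h) = -2*(h - h) = -2*0 = 0)
o = ¼ (o = 1/(0 + 4) = 1/4 = ¼ ≈ 0.25000)
22*(-2) + o = 22*(-2) + ¼ = -44 + ¼ = -175/4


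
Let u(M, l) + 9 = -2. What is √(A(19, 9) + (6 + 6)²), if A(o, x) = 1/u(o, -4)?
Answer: √17413/11 ≈ 11.996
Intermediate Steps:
u(M, l) = -11 (u(M, l) = -9 - 2 = -11)
A(o, x) = -1/11 (A(o, x) = 1/(-11) = -1/11)
√(A(19, 9) + (6 + 6)²) = √(-1/11 + (6 + 6)²) = √(-1/11 + 12²) = √(-1/11 + 144) = √(1583/11) = √17413/11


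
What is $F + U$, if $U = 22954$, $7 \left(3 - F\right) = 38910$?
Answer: $\frac{121789}{7} \approx 17398.0$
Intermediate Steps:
$F = - \frac{38889}{7}$ ($F = 3 - \frac{38910}{7} = - \frac{38889}{7} \approx -5555.6$)
$F + U = - \frac{38889}{7} + 22954 = \frac{121789}{7}$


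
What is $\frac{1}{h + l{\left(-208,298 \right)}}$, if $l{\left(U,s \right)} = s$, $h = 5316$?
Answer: $\frac{1}{5614} \approx 0.00017813$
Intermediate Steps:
$\frac{1}{h + l{\left(-208,298 \right)}} = \frac{1}{5316 + 298} = \frac{1}{5614}$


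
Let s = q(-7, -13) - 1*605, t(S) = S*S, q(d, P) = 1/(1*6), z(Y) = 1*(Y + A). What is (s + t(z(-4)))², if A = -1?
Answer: 12103441/36 ≈ 3.3621e+5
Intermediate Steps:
z(Y) = -1 + Y (z(Y) = 1*(Y - 1) = 1*(-1 + Y) = -1 + Y)
q(d, P) = ⅙ (q(d, P) = 1/6 = ⅙)
t(S) = S²
s = -3629/6 (s = ⅙ - 1*605 = ⅙ - 605 = -3629/6 ≈ -604.83)
(s + t(z(-4)))² = (-3629/6 + (-1 - 4)²)² = (-3629/6 + (-5)²)² = (-3629/6 + 25)² = (-3479/6)² = 12103441/36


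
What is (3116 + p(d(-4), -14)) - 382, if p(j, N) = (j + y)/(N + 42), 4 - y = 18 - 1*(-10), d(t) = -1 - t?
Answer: 10933/4 ≈ 2733.3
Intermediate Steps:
y = -24 (y = 4 - (18 - 1*(-10)) = 4 - (18 + 10) = 4 - 1*28 = 4 - 28 = -24)
p(j, N) = (-24 + j)/(42 + N) (p(j, N) = (j - 24)/(N + 42) = (-24 + j)/(42 + N))
(3116 + p(d(-4), -14)) - 382 = (3116 + (-24 + (-1 - 1*(-4)))/(42 - 14)) - 382 = (3116 + (-24 + (-1 + 4))/28) - 382 = (3116 + (-24 + 3)/28) - 382 = (3116 + (1/28)*(-21)) - 382 = (3116 - ¾) - 382 = 12461/4 - 382 = 10933/4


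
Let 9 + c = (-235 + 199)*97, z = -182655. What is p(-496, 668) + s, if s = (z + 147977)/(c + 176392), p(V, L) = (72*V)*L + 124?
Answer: -4124399902050/172891 ≈ -2.3855e+7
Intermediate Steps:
p(V, L) = 124 + 72*L*V (p(V, L) = 72*L*V + 124 = 124 + 72*L*V)
c = -3501 (c = -9 + (-235 + 199)*97 = -9 - 36*97 = -9 - 3492 = -3501)
s = -34678/172891 (s = (-182655 + 147977)/(-3501 + 176392) = -34678/172891 ≈ -0.20058)
p(-496, 668) + s = (124 + 72*668*(-496)) - 34678/172891 = (124 - 23855616) - 34678/172891 = -23855492 - 34678/172891 = -4124399902050/172891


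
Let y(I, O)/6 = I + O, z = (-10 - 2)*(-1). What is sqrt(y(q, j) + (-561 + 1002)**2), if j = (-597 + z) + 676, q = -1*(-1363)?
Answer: sqrt(203205) ≈ 450.78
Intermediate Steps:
z = 12 (z = -12*(-1) = 12)
q = 1363
j = 91 (j = (-597 + 12) + 676 = -585 + 676 = 91)
y(I, O) = 6*I + 6*O (y(I, O) = 6*(I + O) = 6*I + 6*O)
sqrt(y(q, j) + (-561 + 1002)**2) = sqrt((6*1363 + 6*91) + (-561 + 1002)**2) = sqrt((8178 + 546) + 441**2) = sqrt(8724 + 194481) = sqrt(203205)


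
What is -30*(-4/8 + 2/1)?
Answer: -45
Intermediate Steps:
-30*(-4/8 + 2/1) = -30*(-4*⅛ + 2*1) = -30*(-½ + 2) = -30*3/2 = -45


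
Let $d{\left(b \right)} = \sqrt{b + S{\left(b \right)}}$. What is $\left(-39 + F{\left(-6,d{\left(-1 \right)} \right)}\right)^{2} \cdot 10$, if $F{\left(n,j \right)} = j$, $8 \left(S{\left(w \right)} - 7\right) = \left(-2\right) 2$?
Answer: $15265 - 390 \sqrt{22} \approx 13436.0$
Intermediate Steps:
$S{\left(w \right)} = \frac{13}{2}$ ($S{\left(w \right)} = 7 + \frac{\left(-2\right) 2}{8} = 7 + \frac{1}{8} \left(-4\right) = 7 - \frac{1}{2} = \frac{13}{2}$)
$d{\left(b \right)} = \sqrt{\frac{13}{2} + b}$ ($d{\left(b \right)} = \sqrt{b + \frac{13}{2}} = \sqrt{\frac{13}{2} + b}$)
$\left(-39 + F{\left(-6,d{\left(-1 \right)} \right)}\right)^{2} \cdot 10 = \left(-39 + \frac{\sqrt{26 + 4 \left(-1\right)}}{2}\right)^{2} \cdot 10 = \left(-39 + \frac{\sqrt{26 - 4}}{2}\right)^{2} \cdot 10 = \left(-39 + \frac{\sqrt{22}}{2}\right)^{2} \cdot 10 = 10 \left(-39 + \frac{\sqrt{22}}{2}\right)^{2}$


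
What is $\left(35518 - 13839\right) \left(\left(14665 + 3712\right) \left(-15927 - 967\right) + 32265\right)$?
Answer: $-6729785369867$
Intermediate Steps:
$\left(35518 - 13839\right) \left(\left(14665 + 3712\right) \left(-15927 - 967\right) + 32265\right) = \left(35518 + \left(-20825 + 6986\right)\right) \left(18377 \left(-16894\right) + 32265\right) = \left(35518 - 13839\right) \left(-310461038 + 32265\right) = 21679 \left(-310428773\right) = -6729785369867$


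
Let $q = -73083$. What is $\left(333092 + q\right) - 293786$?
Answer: $-33777$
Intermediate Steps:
$\left(333092 + q\right) - 293786 = \left(333092 - 73083\right) - 293786 = 260009 - 293786 = -33777$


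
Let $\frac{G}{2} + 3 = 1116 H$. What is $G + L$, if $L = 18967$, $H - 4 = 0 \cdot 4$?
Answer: $27889$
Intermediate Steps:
$H = 4$ ($H = 4 + 0 \cdot 4 = 4 + 0 = 4$)
$G = 8922$ ($G = -6 + 2 \cdot 1116 \cdot 4 = -6 + 2 \cdot 4464 = -6 + 8928 = 8922$)
$G + L = 8922 + 18967 = 27889$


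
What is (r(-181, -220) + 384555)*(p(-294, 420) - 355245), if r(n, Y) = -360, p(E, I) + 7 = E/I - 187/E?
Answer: -955402466953/7 ≈ -1.3649e+11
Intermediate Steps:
p(E, I) = -7 - 187/E + E/I (p(E, I) = -7 + (E/I - 187/E) = -7 + (-187/E + E/I) = -7 - 187/E + E/I)
(r(-181, -220) + 384555)*(p(-294, 420) - 355245) = (-360 + 384555)*((-7 - 187/(-294) - 294/420) - 355245) = 384195*((-7 - 187*(-1/294) - 294*1/420) - 355245) = 384195*((-7 + 187/294 - 7/10) - 355245) = 384195*(-5192/735 - 355245) = 384195*(-261110267/735) = -955402466953/7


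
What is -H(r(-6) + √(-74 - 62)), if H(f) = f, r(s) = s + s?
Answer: 12 - 2*I*√34 ≈ 12.0 - 11.662*I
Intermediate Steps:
r(s) = 2*s
-H(r(-6) + √(-74 - 62)) = -(2*(-6) + √(-74 - 62)) = -(-12 + √(-136)) = -(-12 + 2*I*√34) = 12 - 2*I*√34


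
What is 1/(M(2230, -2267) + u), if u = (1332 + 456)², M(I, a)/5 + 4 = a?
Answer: 1/3185589 ≈ 3.1391e-7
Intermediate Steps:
M(I, a) = -20 + 5*a
u = 3196944 (u = 1788² = 3196944)
1/(M(2230, -2267) + u) = 1/((-20 + 5*(-2267)) + 3196944) = 1/((-20 - 11335) + 3196944) = 1/(-11355 + 3196944) = 1/3185589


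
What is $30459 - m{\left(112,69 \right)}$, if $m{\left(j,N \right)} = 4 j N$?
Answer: $-453$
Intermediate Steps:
$m{\left(j,N \right)} = 4 N j$
$30459 - m{\left(112,69 \right)} = 30459 - 4 \cdot 69 \cdot 112 = 30459 - 30912 = -453$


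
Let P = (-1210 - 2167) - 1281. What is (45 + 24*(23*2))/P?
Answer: -1149/4658 ≈ -0.24667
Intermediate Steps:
P = -4658 (P = -3377 - 1281 = -4658)
(45 + 24*(23*2))/P = (45 + 24*(23*2))/(-4658) = (45 + 24*46)*(-1/4658) = (45 + 1104)*(-1/4658) = 1149*(-1/4658) = -1149/4658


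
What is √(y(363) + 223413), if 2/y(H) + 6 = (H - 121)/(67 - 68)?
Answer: √858799541/62 ≈ 472.67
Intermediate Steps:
y(H) = 2/(115 - H) (y(H) = 2/(-6 + (H - 121)/(67 - 68)) = 2/(-6 + (-121 + H)/(-1)) = 2/(-6 + (-121 + H)*(-1)) = 2/(-6 + (121 - H)) = 2/(115 - H))
√(y(363) + 223413) = √(-2/(-115 + 363) + 223413) = √(-2/248 + 223413) = √(-2*1/248 + 223413) = √(-1/124 + 223413) = √(27703211/124) = √858799541/62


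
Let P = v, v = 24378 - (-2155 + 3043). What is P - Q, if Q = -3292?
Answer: 26782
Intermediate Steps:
v = 23490 (v = 24378 - 1*888 = 24378 - 888 = 23490)
P = 23490
P - Q = 23490 - 1*(-3292) = 23490 + 3292 = 26782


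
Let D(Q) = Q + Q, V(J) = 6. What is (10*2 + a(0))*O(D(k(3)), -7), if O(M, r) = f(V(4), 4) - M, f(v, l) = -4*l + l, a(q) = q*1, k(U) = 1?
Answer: -280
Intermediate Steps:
a(q) = q
f(v, l) = -3*l
D(Q) = 2*Q
O(M, r) = -12 - M (O(M, r) = -3*4 - M = -12 - M)
(10*2 + a(0))*O(D(k(3)), -7) = (10*2 + 0)*(-12 - 2) = (20 + 0)*(-12 - 1*2) = 20*(-12 - 2) = 20*(-14) = -280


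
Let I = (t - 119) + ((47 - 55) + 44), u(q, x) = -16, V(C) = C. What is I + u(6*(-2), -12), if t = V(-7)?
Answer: -106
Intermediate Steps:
t = -7
I = -90 (I = (-7 - 119) + ((47 - 55) + 44) = -126 + (-8 + 44) = -126 + 36 = -90)
I + u(6*(-2), -12) = -90 - 16 = -106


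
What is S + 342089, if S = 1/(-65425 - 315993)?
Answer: 130478902201/381418 ≈ 3.4209e+5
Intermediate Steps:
S = -1/381418 (S = 1/(-381418) = -1/381418 ≈ -2.6218e-6)
S + 342089 = -1/381418 + 342089 = 130478902201/381418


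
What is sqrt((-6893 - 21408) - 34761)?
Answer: I*sqrt(63062) ≈ 251.12*I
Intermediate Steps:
sqrt((-6893 - 21408) - 34761) = sqrt(-28301 - 34761) = sqrt(-63062) = I*sqrt(63062)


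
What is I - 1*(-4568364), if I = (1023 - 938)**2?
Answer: 4575589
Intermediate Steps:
I = 7225 (I = 85**2 = 7225)
I - 1*(-4568364) = 7225 - 1*(-4568364) = 7225 + 4568364 = 4575589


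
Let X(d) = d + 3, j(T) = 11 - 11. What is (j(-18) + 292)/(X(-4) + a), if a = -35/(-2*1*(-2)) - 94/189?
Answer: -220752/7747 ≈ -28.495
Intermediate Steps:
j(T) = 0
X(d) = 3 + d
a = -6991/756 (a = -35/((-2*(-2))) - 94*1/189 = -35/4 - 94/189 = -6991/756 ≈ -9.2474)
(j(-18) + 292)/(X(-4) + a) = (0 + 292)/((3 - 4) - 6991/756) = 292/(-1 - 6991/756) = 292/(-7747/756) = 292*(-756/7747) = -220752/7747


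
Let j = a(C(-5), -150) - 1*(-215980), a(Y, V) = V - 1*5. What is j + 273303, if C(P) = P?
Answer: 489128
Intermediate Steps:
a(Y, V) = -5 + V (a(Y, V) = V - 5 = -5 + V)
j = 215825 (j = (-5 - 150) - 1*(-215980) = -155 + 215980 = 215825)
j + 273303 = 215825 + 273303 = 489128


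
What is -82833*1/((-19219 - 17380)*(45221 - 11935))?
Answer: 82833/1218234314 ≈ 6.7994e-5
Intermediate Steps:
-82833*1/((-19219 - 17380)*(45221 - 11935)) = -82833/(33286*(-36599)) = -82833/(-1218234314) = -82833*(-1/1218234314) = 82833/1218234314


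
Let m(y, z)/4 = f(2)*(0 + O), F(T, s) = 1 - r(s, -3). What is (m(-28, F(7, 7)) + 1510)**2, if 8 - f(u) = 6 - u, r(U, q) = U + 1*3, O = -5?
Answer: 2044900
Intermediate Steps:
r(U, q) = 3 + U (r(U, q) = U + 3 = 3 + U)
f(u) = 2 + u (f(u) = 8 - (6 - u) = 8 + (-6 + u) = 2 + u)
F(T, s) = -2 - s (F(T, s) = 1 - (3 + s) = 1 + (-3 - s) = -2 - s)
m(y, z) = -80 (m(y, z) = 4*((2 + 2)*(0 - 5)) = 4*(4*(-5)) = 4*(-20) = -80)
(m(-28, F(7, 7)) + 1510)**2 = (-80 + 1510)**2 = 1430**2 = 2044900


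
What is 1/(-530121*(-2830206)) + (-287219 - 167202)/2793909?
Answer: -227263763430637979/1397281978661488578 ≈ -0.16265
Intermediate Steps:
1/(-530121*(-2830206)) + (-287219 - 167202)/2793909 = -1/530121*(-1/2830206) - 454421*1/2793909 = 1/1500351634926 - 454421/2793909 = -227263763430637979/1397281978661488578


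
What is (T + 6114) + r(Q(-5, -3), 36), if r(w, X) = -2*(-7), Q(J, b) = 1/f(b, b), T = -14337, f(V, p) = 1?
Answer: -8209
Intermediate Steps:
Q(J, b) = 1 (Q(J, b) = 1/1 = 1)
r(w, X) = 14
(T + 6114) + r(Q(-5, -3), 36) = (-14337 + 6114) + 14 = -8223 + 14 = -8209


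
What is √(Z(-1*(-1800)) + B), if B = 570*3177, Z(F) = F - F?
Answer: 3*√201210 ≈ 1345.7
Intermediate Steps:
Z(F) = 0
B = 1810890
√(Z(-1*(-1800)) + B) = √(0 + 1810890) = √1810890 = 3*√201210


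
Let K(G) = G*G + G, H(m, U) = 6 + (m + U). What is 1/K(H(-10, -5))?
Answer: 1/72 ≈ 0.013889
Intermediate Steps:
H(m, U) = 6 + U + m (H(m, U) = 6 + (U + m) = 6 + U + m)
K(G) = G + G² (K(G) = G² + G = G + G²)
1/K(H(-10, -5)) = 1/((6 - 5 - 10)*(1 + (6 - 5 - 10))) = 1/(-9*(1 - 9)) = 1/(-9*(-8)) = 1/72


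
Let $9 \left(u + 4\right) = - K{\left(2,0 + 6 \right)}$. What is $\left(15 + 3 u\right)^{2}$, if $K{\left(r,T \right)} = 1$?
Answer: $\frac{64}{9} \approx 7.1111$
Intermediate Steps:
$u = - \frac{37}{9}$ ($u = -4 + \frac{\left(-1\right) 1}{9} = -4 + \frac{1}{9} \left(-1\right) = -4 - \frac{1}{9} = - \frac{37}{9} \approx -4.1111$)
$\left(15 + 3 u\right)^{2} = \left(15 + 3 \left(- \frac{37}{9}\right)\right)^{2} = \left(15 - \frac{37}{3}\right)^{2} = \left(\frac{8}{3}\right)^{2} = \frac{64}{9}$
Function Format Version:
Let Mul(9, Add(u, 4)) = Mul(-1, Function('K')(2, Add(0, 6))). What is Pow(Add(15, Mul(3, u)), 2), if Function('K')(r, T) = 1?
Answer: Rational(64, 9) ≈ 7.1111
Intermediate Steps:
u = Rational(-37, 9) (u = Add(-4, Mul(Rational(1, 9), Mul(-1, 1))) = Add(-4, Mul(Rational(1, 9), -1)) = Add(-4, Rational(-1, 9)) = Rational(-37, 9) ≈ -4.1111)
Pow(Add(15, Mul(3, u)), 2) = Pow(Add(15, Mul(3, Rational(-37, 9))), 2) = Pow(Add(15, Rational(-37, 3)), 2) = Pow(Rational(8, 3), 2) = Rational(64, 9)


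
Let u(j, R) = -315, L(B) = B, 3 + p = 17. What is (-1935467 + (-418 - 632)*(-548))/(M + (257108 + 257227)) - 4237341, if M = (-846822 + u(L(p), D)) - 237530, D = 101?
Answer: -2416689807145/570332 ≈ -4.2373e+6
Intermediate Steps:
p = 14 (p = -3 + 17 = 14)
M = -1084667 (M = (-846822 - 315) - 237530 = -847137 - 237530 = -1084667)
(-1935467 + (-418 - 632)*(-548))/(M + (257108 + 257227)) - 4237341 = (-1935467 + (-418 - 632)*(-548))/(-1084667 + (257108 + 257227)) - 4237341 = (-1935467 - 1050*(-548))/(-1084667 + 514335) - 4237341 = (-1935467 + 575400)/(-570332) - 4237341 = -1360067*(-1/570332) - 4237341 = 1360067/570332 - 4237341 = -2416689807145/570332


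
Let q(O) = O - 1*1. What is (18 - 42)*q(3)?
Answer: -48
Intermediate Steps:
q(O) = -1 + O (q(O) = O - 1 = -1 + O)
(18 - 42)*q(3) = (18 - 42)*(-1 + 3) = -24*2 = -48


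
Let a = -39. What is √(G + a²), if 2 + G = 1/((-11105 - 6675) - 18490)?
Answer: √222029339870/12090 ≈ 38.974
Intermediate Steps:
G = -72541/36270 (G = -2 + 1/((-11105 - 6675) - 18490) = -2 + 1/(-17780 - 18490) = -2 + 1/(-36270) = -2 - 1/36270 = -72541/36270 ≈ -2.0000)
√(G + a²) = √(-72541/36270 + (-39)²) = √(-72541/36270 + 1521) = √(55094129/36270) = √222029339870/12090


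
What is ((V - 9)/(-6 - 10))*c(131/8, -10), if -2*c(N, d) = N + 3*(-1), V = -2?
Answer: -1177/256 ≈ -4.5977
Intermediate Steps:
c(N, d) = 3/2 - N/2 (c(N, d) = -(N + 3*(-1))/2 = -(N - 3)/2 = -(-3 + N)/2 = 3/2 - N/2)
((V - 9)/(-6 - 10))*c(131/8, -10) = ((-2 - 9)/(-6 - 10))*(3/2 - 131/(2*8)) = (-11/(-16))*(3/2 - 131/(2*8)) = (-11*(-1/16))*(3/2 - ½*131/8) = 11*(3/2 - 131/16)/16 = (11/16)*(-107/16) = -1177/256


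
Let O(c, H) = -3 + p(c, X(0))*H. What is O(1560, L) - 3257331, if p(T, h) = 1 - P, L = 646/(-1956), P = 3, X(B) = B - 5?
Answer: -1592836003/489 ≈ -3.2573e+6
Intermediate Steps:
X(B) = -5 + B
L = -323/978 (L = 646*(-1/1956) = -323/978 ≈ -0.33027)
p(T, h) = -2 (p(T, h) = 1 - 1*3 = 1 - 3 = -2)
O(c, H) = -3 - 2*H
O(1560, L) - 3257331 = (-3 - 2*(-323/978)) - 3257331 = (-3 + 323/489) - 3257331 = -1144/489 - 3257331 = -1592836003/489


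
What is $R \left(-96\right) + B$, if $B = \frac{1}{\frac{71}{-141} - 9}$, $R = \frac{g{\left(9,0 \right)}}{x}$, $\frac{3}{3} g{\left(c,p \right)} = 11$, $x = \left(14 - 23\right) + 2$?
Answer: $\frac{1414053}{9380} \approx 150.75$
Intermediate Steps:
$x = -7$ ($x = -9 + 2 = -7$)
$g{\left(c,p \right)} = 11$
$R = - \frac{11}{7}$ ($R = \frac{11}{-7} = 11 \left(- \frac{1}{7}\right) = - \frac{11}{7} \approx -1.5714$)
$B = - \frac{141}{1340}$ ($B = \frac{1}{71 \left(- \frac{1}{141}\right) - 9} = \frac{1}{- \frac{71}{141} - 9} = \frac{1}{- \frac{1340}{141}} = - \frac{141}{1340} \approx -0.10522$)
$R \left(-96\right) + B = \left(- \frac{11}{7}\right) \left(-96\right) - \frac{141}{1340} = \frac{1056}{7} - \frac{141}{1340} = \frac{1414053}{9380}$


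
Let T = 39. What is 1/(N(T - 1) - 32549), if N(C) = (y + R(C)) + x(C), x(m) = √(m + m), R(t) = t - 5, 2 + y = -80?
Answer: -16299/531314764 - √19/531314764 ≈ -3.0685e-5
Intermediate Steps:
y = -82 (y = -2 - 80 = -82)
R(t) = -5 + t
x(m) = √2*√m (x(m) = √(2*m) = √2*√m)
N(C) = -87 + C + √2*√C (N(C) = (-82 + (-5 + C)) + √2*√C = (-87 + C) + √2*√C = -87 + C + √2*√C)
1/(N(T - 1) - 32549) = 1/((-87 + (39 - 1) + √2*√(39 - 1)) - 32549) = 1/((-87 + 38 + √2*√38) - 32549) = 1/((-87 + 38 + 2*√19) - 32549) = 1/((-49 + 2*√19) - 32549) = 1/(-32598 + 2*√19)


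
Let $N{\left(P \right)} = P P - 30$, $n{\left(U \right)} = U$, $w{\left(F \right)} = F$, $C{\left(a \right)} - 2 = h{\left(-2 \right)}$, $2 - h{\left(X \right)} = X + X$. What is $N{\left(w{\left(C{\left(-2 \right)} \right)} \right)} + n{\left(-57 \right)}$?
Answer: $-23$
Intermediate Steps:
$h{\left(X \right)} = 2 - 2 X$ ($h{\left(X \right)} = 2 - \left(X + X\right) = 2 - 2 X$)
$C{\left(a \right)} = 8$ ($C{\left(a \right)} = 2 + \left(2 - -4\right) = 2 + \left(2 + 4\right) = 2 + 6 = 8$)
$N{\left(P \right)} = -30 + P^{2}$ ($N{\left(P \right)} = P^{2} - 30 = -30 + P^{2}$)
$N{\left(w{\left(C{\left(-2 \right)} \right)} \right)} + n{\left(-57 \right)} = \left(-30 + 8^{2}\right) - 57 = \left(-30 + 64\right) - 57 = 34 - 57 = -23$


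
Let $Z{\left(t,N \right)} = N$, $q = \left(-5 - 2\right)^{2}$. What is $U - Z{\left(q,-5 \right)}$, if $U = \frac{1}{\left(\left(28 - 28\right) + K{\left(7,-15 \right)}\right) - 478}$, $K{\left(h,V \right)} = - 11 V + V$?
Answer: $\frac{1639}{328} \approx 4.9969$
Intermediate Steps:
$K{\left(h,V \right)} = - 10 V$
$q = 49$ ($q = \left(-7\right)^{2} = 49$)
$U = - \frac{1}{328}$ ($U = \frac{1}{\left(\left(28 - 28\right) - -150\right) - 478} = \frac{1}{\left(0 + 150\right) - 478} = \frac{1}{150 - 478} = \frac{1}{-328} = - \frac{1}{328} \approx -0.0030488$)
$U - Z{\left(q,-5 \right)} = - \frac{1}{328} - -5 = - \frac{1}{328} + 5 = \frac{1639}{328}$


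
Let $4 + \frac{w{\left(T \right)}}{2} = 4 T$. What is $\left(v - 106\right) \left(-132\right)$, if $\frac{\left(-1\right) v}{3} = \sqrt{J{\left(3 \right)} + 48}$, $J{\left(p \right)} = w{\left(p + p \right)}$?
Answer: $13992 + 792 \sqrt{22} \approx 17707.0$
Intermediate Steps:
$w{\left(T \right)} = -8 + 8 T$ ($w{\left(T \right)} = -8 + 2 \cdot 4 T = -8 + 8 T$)
$J{\left(p \right)} = -8 + 16 p$ ($J{\left(p \right)} = -8 + 8 \left(p + p\right) = -8 + 8 \cdot 2 p = -8 + 16 p$)
$v = - 6 \sqrt{22}$ ($v = - 3 \sqrt{\left(-8 + 16 \cdot 3\right) + 48} = - 3 \sqrt{\left(-8 + 48\right) + 48} = - 3 \sqrt{40 + 48} = - 3 \sqrt{88} = - 3 \cdot 2 \sqrt{22} = - 6 \sqrt{22} \approx -28.142$)
$\left(v - 106\right) \left(-132\right) = \left(- 6 \sqrt{22} - 106\right) \left(-132\right) = \left(-106 - 6 \sqrt{22}\right) \left(-132\right) = 13992 + 792 \sqrt{22}$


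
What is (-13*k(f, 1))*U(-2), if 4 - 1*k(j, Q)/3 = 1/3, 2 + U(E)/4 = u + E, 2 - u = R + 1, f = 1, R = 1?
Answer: 2288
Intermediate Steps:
u = 0 (u = 2 - (1 + 1) = 2 - 1*2 = 2 - 2 = 0)
U(E) = -8 + 4*E (U(E) = -8 + 4*(0 + E) = -8 + 4*E)
k(j, Q) = 11 (k(j, Q) = 12 - 3/3 = 12 - 3*1/3 = 12 - 1 = 11)
(-13*k(f, 1))*U(-2) = (-13*11)*(-8 + 4*(-2)) = -143*(-8 - 8) = -143*(-16) = 2288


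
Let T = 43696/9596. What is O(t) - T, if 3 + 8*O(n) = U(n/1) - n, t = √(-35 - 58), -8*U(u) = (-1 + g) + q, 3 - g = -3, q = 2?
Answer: -773505/153536 - I*√93/8 ≈ -5.0379 - 1.2055*I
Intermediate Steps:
g = 6 (g = 3 - 1*(-3) = 3 + 3 = 6)
U(u) = -7/8 (U(u) = -((-1 + 6) + 2)/8 = -(5 + 2)/8 = -⅛*7 = -7/8)
T = 10924/2399 (T = 43696*(1/9596) = 10924/2399 ≈ 4.5536)
t = I*√93 (t = √(-93) = I*√93 ≈ 9.6436*I)
O(n) = -31/64 - n/8 (O(n) = -3/8 + (-7/8 - n)/8 = -3/8 + (-7/64 - n/8) = -31/64 - n/8)
O(t) - T = (-31/64 - I*√93/8) - 1*10924/2399 = (-31/64 - I*√93/8) - 10924/2399 = -773505/153536 - I*√93/8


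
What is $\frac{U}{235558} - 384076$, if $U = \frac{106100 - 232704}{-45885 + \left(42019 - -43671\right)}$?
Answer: $- \frac{1800622451218522}{4688193095} \approx -3.8408 \cdot 10^{5}$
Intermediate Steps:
$U = - \frac{126604}{39805}$ ($U = - \frac{126604}{-45885 + \left(42019 + 43671\right)} = - \frac{126604}{-45885 + 85690} = - \frac{126604}{39805} \approx -3.1806$)
$\frac{U}{235558} - 384076 = - \frac{126604}{39805 \cdot 235558} - 384076 = \left(- \frac{126604}{39805}\right) \frac{1}{235558} - 384076 = - \frac{63302}{4688193095} - 384076 = - \frac{1800622451218522}{4688193095}$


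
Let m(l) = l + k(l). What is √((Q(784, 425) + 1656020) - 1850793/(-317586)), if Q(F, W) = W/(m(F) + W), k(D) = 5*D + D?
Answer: √8010839915566133388998/69551334 ≈ 1286.9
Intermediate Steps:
k(D) = 6*D
m(l) = 7*l (m(l) = l + 6*l = 7*l)
Q(F, W) = W/(W + 7*F) (Q(F, W) = W/(7*F + W) = W/(W + 7*F))
√((Q(784, 425) + 1656020) - 1850793/(-317586)) = √((425/(425 + 7*784) + 1656020) - 1850793/(-317586)) = √((425/(425 + 5488) + 1656020) - 1850793*(-1/317586)) = √((425/5913 + 1656020) + 616931/105862) = √(9792046685/5913 + 616931/105862) = √(1036609294080473/625962006) = √8010839915566133388998/69551334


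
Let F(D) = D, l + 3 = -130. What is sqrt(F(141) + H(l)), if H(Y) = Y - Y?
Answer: sqrt(141) ≈ 11.874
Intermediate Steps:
l = -133 (l = -3 - 130 = -133)
H(Y) = 0
sqrt(F(141) + H(l)) = sqrt(141 + 0) = sqrt(141)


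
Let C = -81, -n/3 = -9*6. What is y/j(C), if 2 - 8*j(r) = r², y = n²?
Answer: -209952/6559 ≈ -32.010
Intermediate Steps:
n = 162 (n = -(-27)*6 = -3*(-54) = 162)
y = 26244 (y = 162² = 26244)
j(r) = ¼ - r²/8
y/j(C) = 26244/(¼ - ⅛*(-81)²) = 26244/(¼ - ⅛*6561) = 26244/(¼ - 6561/8) = 26244/(-6559/8) = 26244*(-8/6559) = -209952/6559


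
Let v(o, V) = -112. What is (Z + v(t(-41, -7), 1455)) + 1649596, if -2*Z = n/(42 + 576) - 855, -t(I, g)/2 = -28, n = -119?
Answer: 2039290733/1236 ≈ 1.6499e+6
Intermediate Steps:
t(I, g) = 56 (t(I, g) = -2*(-28) = 56)
Z = 528509/1236 (Z = -(-119/(42 + 576) - 855)/2 = -(-119/618 - 855)/2 = -1/2*(-528509/618) = 528509/1236 ≈ 427.60)
(Z + v(t(-41, -7), 1455)) + 1649596 = (528509/1236 - 112) + 1649596 = 390077/1236 + 1649596 = 2039290733/1236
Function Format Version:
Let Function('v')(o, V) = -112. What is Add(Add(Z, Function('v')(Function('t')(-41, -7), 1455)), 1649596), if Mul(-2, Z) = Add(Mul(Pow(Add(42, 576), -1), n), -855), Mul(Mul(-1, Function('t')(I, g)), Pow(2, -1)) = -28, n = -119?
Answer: Rational(2039290733, 1236) ≈ 1.6499e+6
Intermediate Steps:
Function('t')(I, g) = 56 (Function('t')(I, g) = Mul(-2, -28) = 56)
Z = Rational(528509, 1236) (Z = Mul(Rational(-1, 2), Add(Mul(Pow(Add(42, 576), -1), -119), -855)) = Mul(Rational(-1, 2), Add(Mul(Pow(618, -1), -119), -855)) = Mul(Rational(-1, 2), Add(Mul(Rational(1, 618), -119), -855)) = Mul(Rational(-1, 2), Add(Rational(-119, 618), -855)) = Mul(Rational(-1, 2), Rational(-528509, 618)) = Rational(528509, 1236) ≈ 427.60)
Add(Add(Z, Function('v')(Function('t')(-41, -7), 1455)), 1649596) = Add(Add(Rational(528509, 1236), -112), 1649596) = Add(Rational(390077, 1236), 1649596) = Rational(2039290733, 1236)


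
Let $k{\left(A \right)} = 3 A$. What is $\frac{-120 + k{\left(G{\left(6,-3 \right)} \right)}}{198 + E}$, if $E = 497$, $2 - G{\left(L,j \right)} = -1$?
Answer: $- \frac{111}{695} \approx -0.15971$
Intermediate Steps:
$G{\left(L,j \right)} = 3$ ($G{\left(L,j \right)} = 2 - -1 = 2 + 1 = 3$)
$\frac{-120 + k{\left(G{\left(6,-3 \right)} \right)}}{198 + E} = \frac{-120 + 3 \cdot 3}{198 + 497} = \frac{-120 + 9}{695} = \left(-111\right) \frac{1}{695} = - \frac{111}{695}$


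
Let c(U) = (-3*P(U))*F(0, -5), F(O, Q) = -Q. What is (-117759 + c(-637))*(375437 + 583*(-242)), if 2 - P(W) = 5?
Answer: -27586393614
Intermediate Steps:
P(W) = -3 (P(W) = 2 - 1*5 = 2 - 5 = -3)
c(U) = 45 (c(U) = (-3*(-3))*(-1*(-5)) = 9*5 = 45)
(-117759 + c(-637))*(375437 + 583*(-242)) = (-117759 + 45)*(375437 + 583*(-242)) = -117714*(375437 - 141086) = -117714*234351 = -27586393614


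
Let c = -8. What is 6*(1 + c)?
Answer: -42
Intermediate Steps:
6*(1 + c) = 6*(1 - 8) = 6*(-7) = -42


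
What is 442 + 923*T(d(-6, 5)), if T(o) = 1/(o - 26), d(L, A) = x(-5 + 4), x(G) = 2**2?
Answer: 8801/22 ≈ 400.05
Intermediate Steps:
x(G) = 4
d(L, A) = 4
T(o) = 1/(-26 + o)
442 + 923*T(d(-6, 5)) = 442 + 923/(-26 + 4) = 442 + 923/(-22) = 442 + 923*(-1/22) = 442 - 923/22 = 8801/22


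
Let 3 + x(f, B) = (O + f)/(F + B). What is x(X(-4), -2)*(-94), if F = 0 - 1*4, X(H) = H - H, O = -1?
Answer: 799/3 ≈ 266.33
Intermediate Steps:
X(H) = 0
F = -4 (F = 0 - 4 = -4)
x(f, B) = -3 + (-1 + f)/(-4 + B)
x(X(-4), -2)*(-94) = ((11 + 0 - 3*(-2))/(-4 - 2))*(-94) = ((11 + 0 + 6)/(-6))*(-94) = -1/6*17*(-94) = -17/6*(-94) = 799/3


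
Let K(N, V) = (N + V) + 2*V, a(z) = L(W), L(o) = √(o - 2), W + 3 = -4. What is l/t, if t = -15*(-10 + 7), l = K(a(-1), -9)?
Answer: -⅗ + I/15 ≈ -0.6 + 0.066667*I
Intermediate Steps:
W = -7 (W = -3 - 4 = -7)
L(o) = √(-2 + o)
a(z) = 3*I (a(z) = √(-2 - 7) = √(-9) = 3*I)
K(N, V) = N + 3*V
l = -27 + 3*I (l = 3*I + 3*(-9) = 3*I - 27 = -27 + 3*I ≈ -27.0 + 3.0*I)
t = 45 (t = -15*(-3) = 45)
l/t = (-27 + 3*I)/45 = (-27 + 3*I)*(1/45) = -⅗ + I/15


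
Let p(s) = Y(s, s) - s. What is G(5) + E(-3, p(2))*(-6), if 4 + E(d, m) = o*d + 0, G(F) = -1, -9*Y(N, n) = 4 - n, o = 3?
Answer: 77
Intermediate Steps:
Y(N, n) = -4/9 + n/9 (Y(N, n) = -(4 - n)/9 = -4/9 + n/9)
p(s) = -4/9 - 8*s/9 (p(s) = (-4/9 + s/9) - s = -4/9 - 8*s/9)
E(d, m) = -4 + 3*d (E(d, m) = -4 + (3*d + 0) = -4 + 3*d)
G(5) + E(-3, p(2))*(-6) = -1 + (-4 + 3*(-3))*(-6) = -1 + (-4 - 9)*(-6) = -1 - 13*(-6) = -1 + 78 = 77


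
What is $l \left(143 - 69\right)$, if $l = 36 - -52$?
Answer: $6512$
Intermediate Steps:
$l = 88$ ($l = 36 + 52 = 88$)
$l \left(143 - 69\right) = 88 \left(143 - 69\right) = 88 \cdot 74 = 6512$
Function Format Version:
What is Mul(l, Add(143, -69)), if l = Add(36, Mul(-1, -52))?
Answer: 6512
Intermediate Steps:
l = 88 (l = Add(36, 52) = 88)
Mul(l, Add(143, -69)) = Mul(88, Add(143, -69)) = Mul(88, 74) = 6512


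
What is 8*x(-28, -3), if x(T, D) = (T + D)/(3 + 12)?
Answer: -248/15 ≈ -16.533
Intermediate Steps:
x(T, D) = D/15 + T/15 (x(T, D) = (D + T)/15 = (D + T)*(1/15) = D/15 + T/15)
8*x(-28, -3) = 8*((1/15)*(-3) + (1/15)*(-28)) = 8*(-1/5 - 28/15) = 8*(-31/15) = -248/15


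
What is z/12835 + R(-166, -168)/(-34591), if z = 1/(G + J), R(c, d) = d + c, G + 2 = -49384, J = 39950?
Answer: 40451059449/4189352676460 ≈ 0.0096557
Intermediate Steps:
G = -49386 (G = -2 - 49384 = -49386)
R(c, d) = c + d
z = -1/9436 (z = 1/(-49386 + 39950) = 1/(-9436) = -1/9436 ≈ -0.00010598)
z/12835 + R(-166, -168)/(-34591) = -1/9436/12835 + (-166 - 168)/(-34591) = -1/9436*1/12835 - 334*(-1/34591) = -1/121111060 + 334/34591 = 40451059449/4189352676460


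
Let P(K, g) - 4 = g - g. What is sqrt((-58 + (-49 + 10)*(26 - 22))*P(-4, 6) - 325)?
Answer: I*sqrt(1181) ≈ 34.366*I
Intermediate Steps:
P(K, g) = 4 (P(K, g) = 4 + (g - g) = 4 + 0 = 4)
sqrt((-58 + (-49 + 10)*(26 - 22))*P(-4, 6) - 325) = sqrt((-58 + (-49 + 10)*(26 - 22))*4 - 325) = sqrt((-58 - 39*4)*4 - 325) = sqrt((-58 - 156)*4 - 325) = sqrt(-214*4 - 325) = sqrt(-856 - 325) = sqrt(-1181) = I*sqrt(1181)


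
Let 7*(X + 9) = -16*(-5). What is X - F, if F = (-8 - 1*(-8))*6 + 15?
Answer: -88/7 ≈ -12.571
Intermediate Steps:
X = 17/7 (X = -9 + (-16*(-5))/7 = -9 + (⅐)*80 = -9 + 80/7 = 17/7 ≈ 2.4286)
F = 15 (F = (-8 + 8)*6 + 15 = 0*6 + 15 = 0 + 15 = 15)
X - F = 17/7 - 1*15 = 17/7 - 15 = -88/7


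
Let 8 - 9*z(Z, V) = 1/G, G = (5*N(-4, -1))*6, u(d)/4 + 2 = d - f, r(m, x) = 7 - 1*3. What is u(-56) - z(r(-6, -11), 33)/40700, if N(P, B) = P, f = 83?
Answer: -24791184961/43956000 ≈ -564.00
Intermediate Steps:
r(m, x) = 4 (r(m, x) = 7 - 3 = 4)
u(d) = -340 + 4*d (u(d) = -8 + 4*(d - 1*83) = -8 + 4*(d - 83) = -8 + 4*(-83 + d) = -8 + (-332 + 4*d) = -340 + 4*d)
G = -120 (G = (5*(-4))*6 = -20*6 = -120)
z(Z, V) = 961/1080 (z(Z, V) = 8/9 - 1/9/(-120) = 8/9 - 1/9*(-1/120) = 8/9 + 1/1080 = 961/1080)
u(-56) - z(r(-6, -11), 33)/40700 = (-340 + 4*(-56)) - 961/(1080*40700) = (-340 - 224) - 961/(1080*40700) = -564 - 1*961/43956000 = -564 - 961/43956000 = -24791184961/43956000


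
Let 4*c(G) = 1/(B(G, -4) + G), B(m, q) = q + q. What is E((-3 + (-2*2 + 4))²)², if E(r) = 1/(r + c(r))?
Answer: 16/1369 ≈ 0.011687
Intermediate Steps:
B(m, q) = 2*q
c(G) = 1/(4*(-8 + G)) (c(G) = 1/(4*(2*(-4) + G)) = 1/(4*(-8 + G)))
E(r) = 1/(r + 1/(4*(-8 + r)))
E((-3 + (-2*2 + 4))²)² = (4*(-8 + (-3 + (-2*2 + 4))²)/(1 + 4*(-3 + (-2*2 + 4))²*(-8 + (-3 + (-2*2 + 4))²)))² = (4*(-8 + (-3 + (-4 + 4))²)/(1 + 4*(-3 + (-4 + 4))²*(-8 + (-3 + (-4 + 4))²)))² = (4*(-8 + (-3 + 0)²)/(1 + 4*(-3 + 0)²*(-8 + (-3 + 0)²)))² = (4*(-8 + (-3)²)/(1 + 4*(-3)²*(-8 + (-3)²)))² = (4*(-8 + 9)/(1 + 4*9*(-8 + 9)))² = (4*1/(1 + 4*9*1))² = (4*1/(1 + 36))² = (4*1/37)² = (4*(1/37)*1)² = (4/37)² = 16/1369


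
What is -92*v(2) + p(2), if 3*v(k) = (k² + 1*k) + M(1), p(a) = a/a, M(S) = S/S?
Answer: -641/3 ≈ -213.67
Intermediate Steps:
M(S) = 1
p(a) = 1
v(k) = ⅓ + k/3 + k²/3 (v(k) = ((k² + 1*k) + 1)/3 = ((k² + k) + 1)/3 = ((k + k²) + 1)/3 = (1 + k + k²)/3 = ⅓ + k/3 + k²/3)
-92*v(2) + p(2) = -92*(⅓ + (⅓)*2 + (⅓)*2²) + 1 = -92*(⅓ + ⅔ + (⅓)*4) + 1 = -92*(⅓ + ⅔ + 4/3) + 1 = -92*7/3 + 1 = -644/3 + 1 = -641/3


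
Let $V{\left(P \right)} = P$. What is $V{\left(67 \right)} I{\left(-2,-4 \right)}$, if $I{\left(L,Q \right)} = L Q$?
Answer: $536$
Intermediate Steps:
$V{\left(67 \right)} I{\left(-2,-4 \right)} = 67 \left(\left(-2\right) \left(-4\right)\right) = 67 \cdot 8 = 536$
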